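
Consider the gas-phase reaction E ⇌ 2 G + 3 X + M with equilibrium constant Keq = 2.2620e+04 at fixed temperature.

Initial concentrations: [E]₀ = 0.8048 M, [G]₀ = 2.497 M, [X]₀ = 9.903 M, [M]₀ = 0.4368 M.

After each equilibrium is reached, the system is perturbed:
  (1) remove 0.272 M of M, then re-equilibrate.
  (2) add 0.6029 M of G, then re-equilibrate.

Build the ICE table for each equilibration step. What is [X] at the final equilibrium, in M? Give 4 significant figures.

[X]_eq = 10.98 M

Q₀ = 3286 vs Keq = 2.2620e+04 ⇒ Q<K, forward
Step 1:
                    E           G           X           M
  Initial      0.8048       2.497       9.903      0.4368
  Change      -0.3452      0.6903       1.035      0.3452
  Equil        0.4596       3.187       10.94       0.782
  solve Keq expr → x = 0.3452; check Q = 2.2620e+04
Then remove 0.272 M of M.
Step 2:
                    E           G           X           M
  Initial      0.4596       3.187       10.94        0.51
  Change     -0.06851       0.137      0.2055     0.06851
  Equil        0.3911       3.324       11.14      0.5785
  solve Keq expr → x = 0.06851; check Q = 2.2620e+04
Then add 0.6029 M of G.
Step 3:
                    E           G           X           M
  Initial      0.3911       3.927       11.14      0.5785
  Change      0.05505     -0.1101     -0.1651    -0.05505
  Equil        0.4462       3.817       10.98      0.5234
  solve Keq expr → x = -0.05505; check Q = 2.2620e+04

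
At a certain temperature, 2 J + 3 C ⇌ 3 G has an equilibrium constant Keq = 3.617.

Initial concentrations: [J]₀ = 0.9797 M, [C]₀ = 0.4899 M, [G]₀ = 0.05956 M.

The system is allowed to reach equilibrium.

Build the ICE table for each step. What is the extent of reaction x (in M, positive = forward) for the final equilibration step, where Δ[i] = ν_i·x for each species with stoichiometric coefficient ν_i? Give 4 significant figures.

x = 0.08482 M

Q₀ = 0.001872 vs Keq = 3.617 ⇒ Q<K, forward
Step 1:
                   J          C          G
  I           0.9797     0.4899    0.05956
  C          -0.1696    -0.2545     0.2545
  E           0.8101     0.2354      0.314
  solve Keq expr → x = 0.08482; check Q = 3.617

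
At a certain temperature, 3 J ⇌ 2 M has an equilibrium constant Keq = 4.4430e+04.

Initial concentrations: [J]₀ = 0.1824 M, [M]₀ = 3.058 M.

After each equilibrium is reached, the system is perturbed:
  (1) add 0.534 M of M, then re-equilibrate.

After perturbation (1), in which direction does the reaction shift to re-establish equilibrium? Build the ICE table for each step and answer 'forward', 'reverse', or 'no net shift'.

Q₀ = 1541 vs Keq = 4.4430e+04 ⇒ Q<K, forward
Step 1:
                    J           M
  init         0.1824       3.058
  Δ           -0.1219     0.08124
  eq          0.06053       3.139
  solve Keq expr → x = 0.04062; check Q = 4.4430e+04
Then add 0.534 M of M.
Step 2:
                    J           M
  init        0.06053       3.673
  Δ          0.006629    -0.00442
  eq          0.06716       3.669
  solve Keq expr → x = -0.00221; check Q = 4.4430e+04

Direction: reverse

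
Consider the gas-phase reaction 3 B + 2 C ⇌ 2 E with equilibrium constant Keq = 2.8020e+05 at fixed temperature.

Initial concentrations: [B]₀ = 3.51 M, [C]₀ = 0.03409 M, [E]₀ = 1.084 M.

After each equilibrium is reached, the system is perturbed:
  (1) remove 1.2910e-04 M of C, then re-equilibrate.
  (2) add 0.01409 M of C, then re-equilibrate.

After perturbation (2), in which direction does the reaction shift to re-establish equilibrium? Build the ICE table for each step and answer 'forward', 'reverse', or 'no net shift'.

Q₀ = 23.38 vs Keq = 2.8020e+05 ⇒ Q<K, forward
Step 1:
                    B           C           E
  Initial        3.51     0.03409       1.084
  Change     -0.05064    -0.03376     0.03376
  Equil         3.459  3.2819e-04       1.118
  solve Keq expr → x = 0.01688; check Q = 2.8020e+05
Then remove 1.2910e-04 M of C.
Step 2:
                    B           C           E
  Initial       3.459  1.9909e-04       1.118
  Change   1.9355e-04  1.2903e-04 -1.2903e-04
  Equil          3.46  3.2812e-04       1.118
  solve Keq expr → x = -6.4517e-05; check Q = 2.8020e+05
Then add 0.01409 M of C.
Step 3:
                    B           C           E
  Initial        3.46     0.01442       1.118
  Change     -0.02112    -0.01408     0.01408
  Equil         3.438  3.3532e-04       1.132
  solve Keq expr → x = 0.007041; check Q = 2.8020e+05

Direction: forward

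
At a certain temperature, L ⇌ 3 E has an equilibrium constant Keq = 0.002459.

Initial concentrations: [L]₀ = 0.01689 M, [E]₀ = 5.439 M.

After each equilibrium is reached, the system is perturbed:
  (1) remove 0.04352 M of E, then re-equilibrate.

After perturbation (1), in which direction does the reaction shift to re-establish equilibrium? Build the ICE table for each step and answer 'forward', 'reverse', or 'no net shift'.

Q₀ = 9526 vs Keq = 0.002459 ⇒ Q>K, reverse
Step 1:
                    L           E
  init        0.01689       5.439
  Δ             1.759      -5.276
  eq            1.775      0.1634
  solve Keq expr → x = -1.759; check Q = 0.002459
Then remove 0.04352 M of E.
Step 2:
                    L           E
  init          1.775      0.1199
  Δ          -0.01436     0.04308
  eq            1.761       0.163
  solve Keq expr → x = 0.01436; check Q = 0.002459

Direction: forward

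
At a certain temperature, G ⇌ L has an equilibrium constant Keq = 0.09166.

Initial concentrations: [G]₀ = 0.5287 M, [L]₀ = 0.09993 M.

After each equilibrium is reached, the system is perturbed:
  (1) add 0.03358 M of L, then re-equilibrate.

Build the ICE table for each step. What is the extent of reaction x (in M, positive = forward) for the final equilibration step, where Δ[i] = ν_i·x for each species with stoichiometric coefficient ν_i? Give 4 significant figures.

Q₀ = 0.189 vs Keq = 0.09166 ⇒ Q>K, reverse
Step 1:
                   G          L
  Initial     0.5287    0.09993
  Change     0.04715   -0.04715
  Equil       0.5758    0.05278
  solve Keq expr → x = -0.04715; check Q = 0.09166
Then add 0.03358 M of L.
Step 2:
                   G          L
  Initial     0.5758    0.08636
  Change     0.03076   -0.03076
  Equil       0.6066     0.0556
  solve Keq expr → x = -0.03076; check Q = 0.09166

x = -0.03076 M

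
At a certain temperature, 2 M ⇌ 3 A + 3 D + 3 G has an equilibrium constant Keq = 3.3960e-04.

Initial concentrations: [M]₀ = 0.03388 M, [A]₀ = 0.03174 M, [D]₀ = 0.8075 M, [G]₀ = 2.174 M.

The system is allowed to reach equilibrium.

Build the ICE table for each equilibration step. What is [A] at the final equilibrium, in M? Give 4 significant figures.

Q₀ = 0.1507 vs Keq = 3.3960e-04 ⇒ Q>K, reverse
Step 1:
                  M         A         D         G
  I         0.03388   0.03174    0.8075     2.174
  C         0.01734  -0.02601  -0.02601  -0.02601
  E         0.05122  0.005732    0.7815     2.148
  solve Keq expr → x = -0.008669; check Q = 3.3960e-04

[A]_eq = 0.005732 M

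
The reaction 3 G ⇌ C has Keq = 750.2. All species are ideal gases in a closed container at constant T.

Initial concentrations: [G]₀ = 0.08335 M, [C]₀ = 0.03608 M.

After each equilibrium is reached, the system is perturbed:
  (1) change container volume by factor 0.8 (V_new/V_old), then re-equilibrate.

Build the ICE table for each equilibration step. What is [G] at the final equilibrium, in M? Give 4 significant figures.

Q₀ = 62.31 vs Keq = 750.2 ⇒ Q<K, forward
Step 1:
                    G           C
  I           0.08335     0.03608
  C          -0.04272     0.01424
  E           0.04063     0.05032
  solve Keq expr → x = 0.01424; check Q = 750.2
Then change container volume by factor 0.8 (V_new/V_old).
Step 2:
                    G           C
  I           0.05079      0.0629
  C         -0.006522    0.002174
  E           0.04427     0.06507
  solve Keq expr → x = 0.002174; check Q = 750.2

[G]_eq = 0.04427 M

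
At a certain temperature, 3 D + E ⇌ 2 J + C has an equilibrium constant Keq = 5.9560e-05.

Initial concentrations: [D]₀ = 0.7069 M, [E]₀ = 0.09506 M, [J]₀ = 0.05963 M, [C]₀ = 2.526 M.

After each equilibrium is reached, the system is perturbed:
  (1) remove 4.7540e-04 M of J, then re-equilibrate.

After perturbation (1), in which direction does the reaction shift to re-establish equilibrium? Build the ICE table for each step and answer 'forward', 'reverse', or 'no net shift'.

Q₀ = 0.2675 vs Keq = 5.9560e-05 ⇒ Q>K, reverse
Step 1:
                    D           E           J           C
  Initial      0.7069     0.09506     0.05963       2.526
  Change      0.08762     0.02921    -0.05841    -0.02921
  Equil        0.7945      0.1243    0.001219       2.497
  solve Keq expr → x = -0.02921; check Q = 5.9560e-05
Then remove 4.7540e-04 M of J.
Step 2:
                    D           E           J           C
  Initial      0.7945      0.1243  7.4391e-04       2.497
  Change  -7.0883e-04 -2.3628e-04  4.7255e-04  2.3628e-04
  Equil        0.7938       0.124    0.001216       2.497
  solve Keq expr → x = 2.3628e-04; check Q = 5.9560e-05

Direction: forward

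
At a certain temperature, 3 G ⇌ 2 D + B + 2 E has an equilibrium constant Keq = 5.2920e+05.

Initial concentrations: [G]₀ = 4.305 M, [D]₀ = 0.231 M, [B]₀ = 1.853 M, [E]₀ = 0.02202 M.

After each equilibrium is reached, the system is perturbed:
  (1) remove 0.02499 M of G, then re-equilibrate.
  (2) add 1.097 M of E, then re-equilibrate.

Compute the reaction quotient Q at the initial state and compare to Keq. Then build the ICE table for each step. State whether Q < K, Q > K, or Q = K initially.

Q₀ = 6.0092e-07 vs Keq = 5.2920e+05 ⇒ Q<K, forward
Step 1:
                  G         D         B         E
  Initial     4.305     0.231     1.853   0.02202
  Change     -4.228     2.818     1.409     2.818
  Equil     0.07733     3.049     3.262      2.84
  solve Keq expr → x = 1.409; check Q = 5.2920e+05
Then remove 0.02499 M of G.
Step 2:
                  G         D         B         E
  Initial   0.05234     3.049     3.262      2.84
  Change    0.02436  -0.01624 -0.008119  -0.01624
  Equil      0.0767     3.033     3.254     2.824
  solve Keq expr → x = -0.008119; check Q = 5.2920e+05
Then add 1.097 M of E.
Step 3:
                  G         D         B         E
  Initial    0.0767     3.033     3.254     3.921
  Change    0.01825  -0.01216 -0.006082  -0.01216
  Equil     0.09495     3.021     3.248     3.909
  solve Keq expr → x = -0.006082; check Q = 5.2920e+05

Q₀ = 6.0092e-07; Q < K (proceeds forward)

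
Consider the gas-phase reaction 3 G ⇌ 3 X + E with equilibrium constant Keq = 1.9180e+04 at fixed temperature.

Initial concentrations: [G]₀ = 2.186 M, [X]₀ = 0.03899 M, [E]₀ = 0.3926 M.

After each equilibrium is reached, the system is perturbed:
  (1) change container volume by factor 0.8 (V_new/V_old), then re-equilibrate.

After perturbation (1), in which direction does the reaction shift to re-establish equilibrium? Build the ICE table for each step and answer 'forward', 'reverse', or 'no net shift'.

Direction: reverse

Q₀ = 2.2277e-06 vs Keq = 1.9180e+04 ⇒ Q<K, forward
Step 1:
                  G         X         E
  Initial     2.186   0.03899    0.3926
  Change     -2.104     2.104    0.7012
  Equil     0.08247     2.143     1.094
  solve Keq expr → x = 0.7012; check Q = 1.9180e+04
Then change container volume by factor 0.8 (V_new/V_old).
Step 2:
                  G         X         E
  Initial    0.1031     2.678     1.367
  Change   0.007578 -0.007578 -0.002526
  Equil      0.1107     2.671     1.365
  solve Keq expr → x = -0.002526; check Q = 1.9180e+04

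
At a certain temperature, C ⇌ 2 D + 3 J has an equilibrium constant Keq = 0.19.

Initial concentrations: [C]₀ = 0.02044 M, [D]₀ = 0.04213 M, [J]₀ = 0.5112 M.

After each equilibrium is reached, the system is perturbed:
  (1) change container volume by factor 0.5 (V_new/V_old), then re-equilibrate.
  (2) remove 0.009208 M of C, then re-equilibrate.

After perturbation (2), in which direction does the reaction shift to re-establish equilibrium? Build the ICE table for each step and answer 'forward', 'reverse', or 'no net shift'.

Q₀ = 0.0116 vs Keq = 0.19 ⇒ Q<K, forward
Step 1:
                   C          D          J
  init       0.02044    0.04213     0.5112
  Δ         -0.01554    0.03109    0.04663
  eq        0.004897    0.07322     0.5578
  solve Keq expr → x = 0.01554; check Q = 0.19
Then change container volume by factor 0.5 (V_new/V_old).
Step 2:
                   C          D          J
  init      0.009795     0.1464      1.116
  Δ           0.0308   -0.06159   -0.09239
  eq         0.04059    0.08484      1.023
  solve Keq expr → x = -0.0308; check Q = 0.19
Then remove 0.009208 M of C.
Step 3:
                   C          D          J
  init       0.03138    0.08484      1.023
  Δ         0.002919  -0.005837  -0.008756
  eq          0.0343      0.079      1.015
  solve Keq expr → x = -0.002919; check Q = 0.19

Direction: reverse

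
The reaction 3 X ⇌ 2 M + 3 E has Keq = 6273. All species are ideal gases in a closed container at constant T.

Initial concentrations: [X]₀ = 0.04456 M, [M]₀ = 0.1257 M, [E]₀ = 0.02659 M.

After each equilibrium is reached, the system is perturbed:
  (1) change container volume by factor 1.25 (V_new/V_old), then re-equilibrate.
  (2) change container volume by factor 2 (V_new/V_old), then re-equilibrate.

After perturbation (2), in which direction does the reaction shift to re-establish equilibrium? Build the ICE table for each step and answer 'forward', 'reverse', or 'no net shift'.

Q₀ = 0.003357 vs Keq = 6273 ⇒ Q<K, forward
Step 1:
                  X         M         E
  I         0.04456    0.1257   0.02659
  C        -0.04347   0.02898   0.04347
  E        0.001095    0.1547   0.07006
  solve Keq expr → x = 0.01449; check Q = 6273
Then change container volume by factor 1.25 (V_new/V_old).
Step 2:
                  X         M         E
  I       8.7564e-04    0.1237   0.05604
  C       -1.1911e-04 7.9406e-05 1.1911e-04
  E       7.5653e-04    0.1238   0.05616
  solve Keq expr → x = 3.9703e-05; check Q = 6273
Then change container volume by factor 2 (V_new/V_old).
Step 3:
                  X         M         E
  I       3.7826e-04   0.06191   0.02808
  C       -1.3856e-04 9.2372e-05 1.3856e-04
  E       2.3971e-04     0.062   0.02822
  solve Keq expr → x = 4.6186e-05; check Q = 6273

Direction: forward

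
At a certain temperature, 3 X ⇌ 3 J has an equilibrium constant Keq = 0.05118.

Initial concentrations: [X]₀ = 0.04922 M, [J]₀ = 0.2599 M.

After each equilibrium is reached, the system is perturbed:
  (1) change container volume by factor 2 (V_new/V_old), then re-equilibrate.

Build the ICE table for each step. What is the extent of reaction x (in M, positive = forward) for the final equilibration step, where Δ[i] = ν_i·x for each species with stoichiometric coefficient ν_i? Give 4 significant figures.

x = 0 M

Q₀ = 147.2 vs Keq = 0.05118 ⇒ Q>K, reverse
Step 1:
                  X         J
  Initial   0.04922    0.2599
  Change     0.1762   -0.1762
  Equil      0.2254    0.0837
  solve Keq expr → x = -0.05873; check Q = 0.05118
Then change container volume by factor 2 (V_new/V_old).
Step 2:
                  X         J
  Initial    0.1127   0.04185
  Change          0         0
  Equil      0.1127   0.04185
  solve Keq expr → x = 0; check Q = 0.05118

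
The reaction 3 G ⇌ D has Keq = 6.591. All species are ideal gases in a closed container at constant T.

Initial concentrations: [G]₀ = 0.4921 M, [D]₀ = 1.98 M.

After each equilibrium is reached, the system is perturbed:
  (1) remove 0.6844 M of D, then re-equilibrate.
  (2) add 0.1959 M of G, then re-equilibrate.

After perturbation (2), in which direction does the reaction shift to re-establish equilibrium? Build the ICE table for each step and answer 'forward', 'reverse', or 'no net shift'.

Q₀ = 16.62 vs Keq = 6.591 ⇒ Q>K, reverse
Step 1:
                   G          D
  init        0.4921       1.98
  Δ           0.1711   -0.05705
  eq          0.6632      1.923
  solve Keq expr → x = -0.05705; check Q = 6.591
Then remove 0.6844 M of D.
Step 2:
                   G          D
  init        0.6632      1.239
  Δ         -0.08607    0.02869
  eq          0.5772      1.267
  solve Keq expr → x = 0.02869; check Q = 6.591
Then add 0.1959 M of G.
Step 3:
                   G          D
  init        0.7731      1.267
  Δ          -0.1866     0.0622
  eq          0.5865      1.329
  solve Keq expr → x = 0.0622; check Q = 6.591

Direction: forward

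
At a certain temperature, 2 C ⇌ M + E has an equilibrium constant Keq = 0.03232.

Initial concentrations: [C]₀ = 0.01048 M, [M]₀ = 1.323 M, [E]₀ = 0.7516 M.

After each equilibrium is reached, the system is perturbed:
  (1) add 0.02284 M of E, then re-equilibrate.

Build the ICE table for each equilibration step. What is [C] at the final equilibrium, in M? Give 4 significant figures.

[C]_eq = 1.371 M

Q₀ = 9054 vs Keq = 0.03232 ⇒ Q>K, reverse
Step 1:
                   C          M          E
  Initial    0.01048      1.323     0.7516
  Change       1.328    -0.6638    -0.6638
  Equil        1.338     0.6592    0.08779
  solve Keq expr → x = -0.6638; check Q = 0.03232
Then add 0.02284 M of E.
Step 2:
                   C          M          E
  Initial      1.338     0.6592     0.1106
  Change     0.03242   -0.01621   -0.01621
  Equil        1.371      0.643    0.09442
  solve Keq expr → x = -0.01621; check Q = 0.03232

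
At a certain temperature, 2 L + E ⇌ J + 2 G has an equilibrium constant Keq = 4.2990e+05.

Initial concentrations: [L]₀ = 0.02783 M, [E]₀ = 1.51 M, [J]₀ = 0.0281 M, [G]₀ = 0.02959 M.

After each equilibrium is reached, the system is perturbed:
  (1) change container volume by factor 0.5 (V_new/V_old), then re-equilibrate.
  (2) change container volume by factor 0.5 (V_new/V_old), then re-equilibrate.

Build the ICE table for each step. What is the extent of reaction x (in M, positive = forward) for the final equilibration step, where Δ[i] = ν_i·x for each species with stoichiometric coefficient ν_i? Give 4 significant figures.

x = 0 M

Q₀ = 0.02104 vs Keq = 4.2990e+05 ⇒ Q<K, forward
Step 1:
                  L         E         J         G
  I         0.02783      1.51    0.0281   0.02959
  C        -0.02782  -0.01391   0.01391   0.02782
  E       1.4671e-05     1.496   0.04201   0.05741
  solve Keq expr → x = 0.01391; check Q = 4.2990e+05
Then change container volume by factor 0.5 (V_new/V_old).
Step 2:
                  L         E         J         G
  I       2.9342e-05     2.992   0.08402    0.1148
  C               0         0         0         0
  E       2.9342e-05     2.992   0.08402    0.1148
  solve Keq expr → x = 0; check Q = 4.2990e+05
Then change container volume by factor 0.5 (V_new/V_old).
Step 3:
                  L         E         J         G
  I       5.8683e-05     5.984     0.168    0.2296
  C               0         0         0         0
  E       5.8683e-05     5.984     0.168    0.2296
  solve Keq expr → x = 0; check Q = 4.2990e+05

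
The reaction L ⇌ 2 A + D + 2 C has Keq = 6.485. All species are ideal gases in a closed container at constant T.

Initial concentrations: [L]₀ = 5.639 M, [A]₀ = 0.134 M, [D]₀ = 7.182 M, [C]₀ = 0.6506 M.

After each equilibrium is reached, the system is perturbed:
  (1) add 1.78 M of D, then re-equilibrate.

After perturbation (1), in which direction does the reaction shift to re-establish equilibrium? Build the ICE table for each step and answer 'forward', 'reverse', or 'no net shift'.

Q₀ = 0.00968 vs Keq = 6.485 ⇒ Q<K, forward
Step 1:
                  L         A         D         C
  I           5.639     0.134     7.182    0.6506
  C         -0.5349      1.07    0.5349      1.07
  E           5.104     1.204     7.717      1.72
  solve Keq expr → x = 0.5349; check Q = 6.485
Then add 1.78 M of D.
Step 2:
                  L         A         D         C
  I           5.104     1.204     9.497      1.72
  C         0.03406  -0.06812  -0.03406  -0.06812
  E           5.138     1.136     9.463     1.652
  solve Keq expr → x = -0.03406; check Q = 6.485

Direction: reverse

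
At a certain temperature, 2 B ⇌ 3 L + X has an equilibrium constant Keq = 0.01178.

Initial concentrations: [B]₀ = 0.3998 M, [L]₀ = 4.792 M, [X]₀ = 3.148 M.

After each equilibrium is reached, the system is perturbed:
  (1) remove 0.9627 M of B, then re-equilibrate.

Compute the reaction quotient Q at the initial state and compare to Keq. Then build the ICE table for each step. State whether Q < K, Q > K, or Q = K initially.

Q₀ = 2167 vs Keq = 0.01178 ⇒ Q>K, reverse
Step 1:
                   B          L          X
  Initial     0.3998      4.792      3.148
  Change       2.912     -4.368     -1.456
  Equil        3.312     0.4242      1.692
  solve Keq expr → x = -1.456; check Q = 0.01178
Then remove 0.9627 M of B.
Step 2:
                   B          L          X
  Initial      2.349     0.4242      1.692
  Change     0.05328   -0.07992   -0.02664
  Equil        2.402     0.3443      1.665
  solve Keq expr → x = -0.02664; check Q = 0.01178

Q₀ = 2167; Q > K (proceeds reverse)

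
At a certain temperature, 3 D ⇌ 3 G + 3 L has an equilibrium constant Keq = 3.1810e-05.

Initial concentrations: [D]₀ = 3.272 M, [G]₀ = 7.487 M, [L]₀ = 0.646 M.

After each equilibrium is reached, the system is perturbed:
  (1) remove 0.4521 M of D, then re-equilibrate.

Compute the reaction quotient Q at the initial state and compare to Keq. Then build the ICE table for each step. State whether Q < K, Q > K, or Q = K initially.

Q₀ = 3.23; Q > K (proceeds reverse)

Q₀ = 3.23 vs Keq = 3.1810e-05 ⇒ Q>K, reverse
Step 1:
                   D          G          L
  I            3.272      7.487      0.646
  C            0.628     -0.628     -0.628
  E              3.9      6.859    0.01802
  solve Keq expr → x = -0.2093; check Q = 3.1810e-05
Then remove 0.4521 M of D.
Step 2:
                   D          G          L
  I            3.448      6.859    0.01802
  C         0.002074  -0.002074  -0.002074
  E             3.45      6.857    0.01594
  solve Keq expr → x = -6.9135e-04; check Q = 3.1810e-05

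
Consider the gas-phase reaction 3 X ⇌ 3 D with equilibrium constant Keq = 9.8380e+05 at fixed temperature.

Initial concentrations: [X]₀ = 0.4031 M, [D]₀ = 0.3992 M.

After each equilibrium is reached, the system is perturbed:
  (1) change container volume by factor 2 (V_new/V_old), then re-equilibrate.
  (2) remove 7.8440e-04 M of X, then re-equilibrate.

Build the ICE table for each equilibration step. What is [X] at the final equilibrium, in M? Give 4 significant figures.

Q₀ = 0.9713 vs Keq = 9.8380e+05 ⇒ Q<K, forward
Step 1:
                   X          D
  Initial     0.4031     0.3992
  Change     -0.3951     0.3951
  Equil     0.007986     0.7943
  solve Keq expr → x = 0.1317; check Q = 9.8380e+05
Then change container volume by factor 2 (V_new/V_old).
Step 2:
                   X          D
  Initial   0.003993     0.3972
  Change           0          0
  Equil     0.003993     0.3972
  solve Keq expr → x = 0; check Q = 9.8380e+05
Then remove 7.8440e-04 M of X.
Step 3:
                   X          D
  Initial   0.003209     0.3972
  Change  7.7659e-04 -7.7659e-04
  Equil     0.003985     0.3964
  solve Keq expr → x = -2.5886e-04; check Q = 9.8380e+05

[X]_eq = 0.003985 M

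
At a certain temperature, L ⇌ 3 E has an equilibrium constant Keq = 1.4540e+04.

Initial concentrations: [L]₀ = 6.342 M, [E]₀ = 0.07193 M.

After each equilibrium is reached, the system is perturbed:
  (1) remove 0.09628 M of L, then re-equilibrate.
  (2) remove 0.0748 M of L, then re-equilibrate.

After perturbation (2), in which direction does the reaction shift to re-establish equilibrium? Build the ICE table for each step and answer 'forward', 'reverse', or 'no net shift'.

Direction: reverse

Q₀ = 5.8682e-05 vs Keq = 1.4540e+04 ⇒ Q<K, forward
Step 1:
                   L          E
  Initial      6.342    0.07193
  Change      -5.947      17.84
  Equil       0.3953      17.91
  solve Keq expr → x = 5.947; check Q = 1.4540e+04
Then remove 0.09628 M of L.
Step 2:
                   L          E
  Initial      0.299      17.91
  Change     0.08051    -0.2415
  Equil       0.3795      17.67
  solve Keq expr → x = -0.08051; check Q = 1.4540e+04
Then remove 0.0748 M of L.
Step 3:
                   L          E
  Initial     0.3047      17.67
  Change     0.06279    -0.1884
  Equil       0.3675      17.48
  solve Keq expr → x = -0.06279; check Q = 1.4540e+04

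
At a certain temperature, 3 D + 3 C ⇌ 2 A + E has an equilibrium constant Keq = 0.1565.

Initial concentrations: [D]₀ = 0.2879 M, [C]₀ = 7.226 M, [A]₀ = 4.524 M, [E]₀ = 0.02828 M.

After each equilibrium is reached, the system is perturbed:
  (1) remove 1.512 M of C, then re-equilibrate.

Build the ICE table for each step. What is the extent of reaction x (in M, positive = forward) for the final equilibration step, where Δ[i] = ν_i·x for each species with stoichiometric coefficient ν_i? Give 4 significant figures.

Q₀ = 0.06428 vs Keq = 0.1565 ⇒ Q<K, forward
Step 1:
                  D         C         A         E
  I          0.2879     7.226     4.524   0.02828
  C        -0.04126  -0.04126   0.02751   0.01375
  E          0.2466     7.185     4.552   0.04203
  solve Keq expr → x = 0.01375; check Q = 0.1565
Then remove 1.512 M of C.
Step 2:
                  D         C         A         E
  I          0.2466     5.673     4.552   0.04203
  C         0.03307   0.03307  -0.02205  -0.01102
  E          0.2797     5.706     4.529   0.03101
  solve Keq expr → x = -0.01102; check Q = 0.1565

x = -0.01102 M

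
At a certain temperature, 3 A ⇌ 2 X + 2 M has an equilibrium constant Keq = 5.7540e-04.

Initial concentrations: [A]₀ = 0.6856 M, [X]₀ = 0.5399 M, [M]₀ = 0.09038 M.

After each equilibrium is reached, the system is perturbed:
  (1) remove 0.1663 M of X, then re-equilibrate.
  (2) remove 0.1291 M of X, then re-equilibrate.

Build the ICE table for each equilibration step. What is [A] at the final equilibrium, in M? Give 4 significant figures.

[A]_eq = 0.7213 M

Q₀ = 0.007389 vs Keq = 5.7540e-04 ⇒ Q>K, reverse
Step 1:
                  A         X         M
  I          0.6856    0.5399   0.09038
  C         0.08517  -0.05678  -0.05678
  E          0.7708    0.4831    0.0336
  solve Keq expr → x = -0.02839; check Q = 5.7540e-04
Then remove 0.1663 M of X.
Step 2:
                  A         X         M
  I          0.7708    0.3168    0.0336
  C        -0.02039   0.01359   0.01359
  E          0.7504    0.3304   0.04719
  solve Keq expr → x = 0.006796; check Q = 5.7540e-04
Then remove 0.1291 M of X.
Step 3:
                  A         X         M
  I          0.7504    0.2013   0.04719
  C        -0.02909   0.01939   0.01939
  E          0.7213    0.2207   0.06658
  solve Keq expr → x = 0.009695; check Q = 5.7540e-04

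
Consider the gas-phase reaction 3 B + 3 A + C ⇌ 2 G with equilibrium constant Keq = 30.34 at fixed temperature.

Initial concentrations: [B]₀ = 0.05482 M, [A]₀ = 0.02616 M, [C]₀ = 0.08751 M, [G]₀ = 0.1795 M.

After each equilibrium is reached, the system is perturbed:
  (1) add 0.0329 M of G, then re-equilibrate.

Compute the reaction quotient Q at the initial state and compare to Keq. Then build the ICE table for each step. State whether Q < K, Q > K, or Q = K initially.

Q₀ = 1.2484e+08 vs Keq = 30.34 ⇒ Q>K, reverse
Step 1:
                    B           A           C           G
  I           0.05482     0.02616     0.08751      0.1795
  C            0.2147      0.2147     0.07158     -0.1432
  E            0.2695      0.2409      0.1591     0.03635
  solve Keq expr → x = -0.07158; check Q = 30.34
Then add 0.0329 M of G.
Step 2:
                    B           A           C           G
  I            0.2695      0.2409      0.1591     0.06925
  C           0.02755     0.02755    0.009182    -0.01836
  E            0.2971      0.2684      0.1683     0.05089
  solve Keq expr → x = -0.009182; check Q = 30.34

Q₀ = 1.2484e+08; Q > K (proceeds reverse)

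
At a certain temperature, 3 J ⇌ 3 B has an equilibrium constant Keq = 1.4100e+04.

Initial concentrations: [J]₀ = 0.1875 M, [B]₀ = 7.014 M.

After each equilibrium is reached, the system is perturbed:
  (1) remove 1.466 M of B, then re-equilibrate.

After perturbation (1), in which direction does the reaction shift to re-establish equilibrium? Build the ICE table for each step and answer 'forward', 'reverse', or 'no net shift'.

Q₀ = 5.2347e+04 vs Keq = 1.4100e+04 ⇒ Q>K, reverse
Step 1:
                  J         B
  I          0.1875     7.014
  C         0.09874  -0.09874
  E          0.2862     6.915
  solve Keq expr → x = -0.03291; check Q = 1.4100e+04
Then remove 1.466 M of B.
Step 2:
                  J         B
  I          0.2862     5.449
  C        -0.05827   0.05827
  E           0.228     5.508
  solve Keq expr → x = 0.01942; check Q = 1.4100e+04

Direction: forward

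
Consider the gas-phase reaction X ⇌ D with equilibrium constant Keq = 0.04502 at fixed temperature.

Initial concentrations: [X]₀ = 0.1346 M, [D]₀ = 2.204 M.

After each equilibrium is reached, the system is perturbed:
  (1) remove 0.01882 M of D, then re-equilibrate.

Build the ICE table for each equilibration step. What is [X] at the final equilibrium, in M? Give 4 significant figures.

[X]_eq = 2.22 M

Q₀ = 16.37 vs Keq = 0.04502 ⇒ Q>K, reverse
Step 1:
                   X          D
  init        0.1346      2.204
  Δ            2.103     -2.103
  eq           2.238     0.1007
  solve Keq expr → x = -2.103; check Q = 0.04502
Then remove 0.01882 M of D.
Step 2:
                   X          D
  init         2.238    0.08193
  Δ         -0.01801    0.01801
  eq            2.22    0.09994
  solve Keq expr → x = 0.01801; check Q = 0.04502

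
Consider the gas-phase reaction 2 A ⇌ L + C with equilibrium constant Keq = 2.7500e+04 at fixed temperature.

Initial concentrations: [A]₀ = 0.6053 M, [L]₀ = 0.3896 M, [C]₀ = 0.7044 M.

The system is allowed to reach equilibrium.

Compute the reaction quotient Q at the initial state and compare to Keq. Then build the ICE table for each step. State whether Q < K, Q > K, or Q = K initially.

Q₀ = 0.749; Q < K (proceeds forward)

Q₀ = 0.749 vs Keq = 2.7500e+04 ⇒ Q<K, forward
Step 1:
                  A         L         C
  init       0.6053    0.3896    0.7044
  Δ         -0.6003    0.3001    0.3001
  eq       0.005019    0.6897     1.005
  solve Keq expr → x = 0.3001; check Q = 2.7500e+04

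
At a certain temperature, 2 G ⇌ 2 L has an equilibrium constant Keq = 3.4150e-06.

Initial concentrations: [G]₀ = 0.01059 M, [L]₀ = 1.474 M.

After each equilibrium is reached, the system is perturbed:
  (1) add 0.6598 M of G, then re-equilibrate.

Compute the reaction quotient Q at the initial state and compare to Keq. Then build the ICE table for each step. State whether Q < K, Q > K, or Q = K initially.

Q₀ = 1.9373e+04; Q > K (proceeds reverse)

Q₀ = 1.9373e+04 vs Keq = 3.4150e-06 ⇒ Q>K, reverse
Step 1:
                    G           L
  I           0.01059       1.474
  C             1.471      -1.471
  E             1.482    0.002738
  solve Keq expr → x = -0.7356; check Q = 3.4150e-06
Then add 0.6598 M of G.
Step 2:
                    G           L
  I             2.142    0.002738
  C         -0.001217    0.001217
  E              2.14    0.003955
  solve Keq expr → x = 6.0852e-04; check Q = 3.4150e-06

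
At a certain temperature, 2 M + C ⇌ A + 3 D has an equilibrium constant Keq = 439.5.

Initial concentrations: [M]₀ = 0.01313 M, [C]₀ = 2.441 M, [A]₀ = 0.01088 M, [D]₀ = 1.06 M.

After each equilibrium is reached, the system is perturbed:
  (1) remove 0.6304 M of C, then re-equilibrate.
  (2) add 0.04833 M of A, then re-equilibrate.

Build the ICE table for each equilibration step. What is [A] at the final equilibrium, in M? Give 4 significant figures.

Q₀ = 30.79 vs Keq = 439.5 ⇒ Q<K, forward
Step 1:
                    M           C           A           D
  I           0.01313       2.441     0.01088        1.06
  C         -0.008921    -0.00446     0.00446     0.01338
  E          0.004209       2.437     0.01534       1.073
  solve Keq expr → x = 0.00446; check Q = 439.5
Then remove 0.6304 M of C.
Step 2:
                    M           C           A           D
  I          0.004209       1.806     0.01534       1.073
  C        6.2304e-04  3.1152e-04 -3.1152e-04 -9.3456e-04
  E          0.004832       1.806     0.01503       1.072
  solve Keq expr → x = -3.1152e-04; check Q = 439.5
Then add 0.04833 M of A.
Step 3:
                    M           C           A           D
  I          0.004832       1.806     0.06336       1.072
  C          0.004796    0.002398   -0.002398   -0.007193
  E          0.009628       1.809     0.06096       1.065
  solve Keq expr → x = -0.002398; check Q = 439.5

[A]_eq = 0.06096 M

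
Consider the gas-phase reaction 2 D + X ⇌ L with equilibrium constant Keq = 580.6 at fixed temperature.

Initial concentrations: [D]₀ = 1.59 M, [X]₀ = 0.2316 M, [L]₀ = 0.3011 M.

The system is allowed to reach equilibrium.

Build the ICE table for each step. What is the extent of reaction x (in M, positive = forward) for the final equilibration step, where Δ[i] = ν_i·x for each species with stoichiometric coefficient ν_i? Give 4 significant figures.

x = 0.2309 M

Q₀ = 0.5143 vs Keq = 580.6 ⇒ Q<K, forward
Step 1:
                  D         X         L
  I            1.59    0.2316    0.3011
  C         -0.4618   -0.2309    0.2309
  E           1.128 7.1981e-04     0.532
  solve Keq expr → x = 0.2309; check Q = 580.6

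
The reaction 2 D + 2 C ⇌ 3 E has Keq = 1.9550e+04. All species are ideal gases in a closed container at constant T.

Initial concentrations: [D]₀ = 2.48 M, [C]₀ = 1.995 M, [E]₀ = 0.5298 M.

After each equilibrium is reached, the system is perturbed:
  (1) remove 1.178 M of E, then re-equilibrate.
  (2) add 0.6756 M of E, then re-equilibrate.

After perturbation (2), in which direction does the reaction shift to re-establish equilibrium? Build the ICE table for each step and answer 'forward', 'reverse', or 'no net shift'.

Direction: reverse

Q₀ = 0.006075 vs Keq = 1.9550e+04 ⇒ Q<K, forward
Step 1:
                   D          C          E
  I             2.48      1.995     0.5298
  C           -1.915     -1.915      2.873
  E           0.5645    0.07953      3.403
  solve Keq expr → x = 0.9577; check Q = 1.9550e+04
Then remove 1.178 M of E.
Step 2:
                   D          C          E
  I           0.5645    0.07953      2.225
  C         -0.03333   -0.03333       0.05
  E           0.5312     0.0462      2.275
  solve Keq expr → x = 0.01667; check Q = 1.9550e+04
Then add 0.6756 M of E.
Step 3:
                   D          C          E
  I           0.5312     0.0462      2.951
  C          0.01877    0.01877   -0.02815
  E             0.55    0.06497      2.922
  solve Keq expr → x = -0.009385; check Q = 1.9550e+04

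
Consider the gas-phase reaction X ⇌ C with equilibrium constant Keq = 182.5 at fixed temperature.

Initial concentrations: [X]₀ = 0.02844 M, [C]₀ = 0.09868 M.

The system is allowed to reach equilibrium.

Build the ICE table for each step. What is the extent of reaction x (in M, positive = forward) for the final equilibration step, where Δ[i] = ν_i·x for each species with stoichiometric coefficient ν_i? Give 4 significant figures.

x = 0.02775 M

Q₀ = 3.47 vs Keq = 182.5 ⇒ Q<K, forward
Step 1:
                   X          C
  init       0.02844    0.09868
  Δ         -0.02775    0.02775
  eq      6.9275e-04     0.1264
  solve Keq expr → x = 0.02775; check Q = 182.5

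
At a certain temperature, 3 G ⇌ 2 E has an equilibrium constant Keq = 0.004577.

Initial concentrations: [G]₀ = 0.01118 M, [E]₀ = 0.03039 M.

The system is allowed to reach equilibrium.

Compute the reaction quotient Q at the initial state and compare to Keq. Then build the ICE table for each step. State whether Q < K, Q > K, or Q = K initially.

Q₀ = 660.9 vs Keq = 0.004577 ⇒ Q>K, reverse
Step 1:
                   G          E
  I          0.01118    0.03039
  C          0.04426   -0.02951
  E          0.05544 8.8314e-04
  solve Keq expr → x = -0.01475; check Q = 0.004577

Q₀ = 660.9; Q > K (proceeds reverse)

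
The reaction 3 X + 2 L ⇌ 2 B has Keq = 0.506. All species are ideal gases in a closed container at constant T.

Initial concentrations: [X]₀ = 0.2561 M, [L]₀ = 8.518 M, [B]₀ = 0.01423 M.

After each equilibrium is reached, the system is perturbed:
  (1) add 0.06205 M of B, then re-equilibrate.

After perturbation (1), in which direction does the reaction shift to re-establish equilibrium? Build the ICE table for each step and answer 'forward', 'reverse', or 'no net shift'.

Direction: reverse

Q₀ = 1.6615e-04 vs Keq = 0.506 ⇒ Q<K, forward
Step 1:
                   X          L          B
  Initial     0.2561      8.518    0.01423
  Change     -0.1772    -0.1181     0.1181
  Equil      0.07888        8.4     0.1324
  solve Keq expr → x = 0.05907; check Q = 0.506
Then add 0.06205 M of B.
Step 2:
                   X          L          B
  Initial    0.07888        8.4     0.1944
  Change     0.01857    0.01238   -0.01238
  Equil      0.09745      8.412      0.182
  solve Keq expr → x = -0.00619; check Q = 0.506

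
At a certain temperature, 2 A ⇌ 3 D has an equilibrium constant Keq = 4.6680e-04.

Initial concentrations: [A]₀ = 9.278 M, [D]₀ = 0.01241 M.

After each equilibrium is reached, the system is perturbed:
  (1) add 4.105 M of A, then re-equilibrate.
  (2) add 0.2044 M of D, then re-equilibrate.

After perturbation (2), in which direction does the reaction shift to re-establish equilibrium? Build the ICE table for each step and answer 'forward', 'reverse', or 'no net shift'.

Q₀ = 2.2203e-08 vs Keq = 4.6680e-04 ⇒ Q<K, forward
Step 1:
                    A           D
  init          9.278     0.01241
  Δ           -0.2165      0.3248
  eq            9.061      0.3372
  solve Keq expr → x = 0.1083; check Q = 4.6680e-04
Then add 4.105 M of A.
Step 2:
                    A           D
  init          13.17      0.3372
  Δ          -0.06267       0.094
  eq             13.1      0.4312
  solve Keq expr → x = 0.03133; check Q = 4.6680e-04
Then add 0.2044 M of D.
Step 3:
                    A           D
  init           13.1      0.6356
  Δ            0.1343     -0.2015
  eq            13.24      0.4341
  solve Keq expr → x = -0.06715; check Q = 4.6680e-04

Direction: reverse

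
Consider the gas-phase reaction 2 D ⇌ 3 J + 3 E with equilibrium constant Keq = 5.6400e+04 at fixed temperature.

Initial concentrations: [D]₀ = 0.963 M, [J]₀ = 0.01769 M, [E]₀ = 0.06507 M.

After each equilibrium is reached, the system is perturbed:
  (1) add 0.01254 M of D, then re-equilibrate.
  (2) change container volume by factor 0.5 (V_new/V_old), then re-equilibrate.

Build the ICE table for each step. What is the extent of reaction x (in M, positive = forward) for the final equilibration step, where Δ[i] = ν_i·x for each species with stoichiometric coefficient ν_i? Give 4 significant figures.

x = -0.03555 M

Q₀ = 1.6446e-09 vs Keq = 5.6400e+04 ⇒ Q<K, forward
Step 1:
                  D         J         E
  Initial     0.963   0.01769   0.06507
  Change    -0.9497     1.425     1.425
  Equil     0.01326     1.442      1.49
  solve Keq expr → x = 0.4749; check Q = 5.6400e+04
Then add 0.01254 M of D.
Step 2:
                  D         J         E
  Initial    0.0258     1.442      1.49
  Change   -0.01204   0.01807   0.01807
  Equil     0.01376      1.46     1.508
  solve Keq expr → x = 0.006022; check Q = 5.6400e+04
Then change container volume by factor 0.5 (V_new/V_old).
Step 3:
                  D         J         E
  Initial   0.02752     2.921     3.015
  Change     0.0711   -0.1066   -0.1066
  Equil     0.09862     2.814     2.909
  solve Keq expr → x = -0.03555; check Q = 5.6400e+04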